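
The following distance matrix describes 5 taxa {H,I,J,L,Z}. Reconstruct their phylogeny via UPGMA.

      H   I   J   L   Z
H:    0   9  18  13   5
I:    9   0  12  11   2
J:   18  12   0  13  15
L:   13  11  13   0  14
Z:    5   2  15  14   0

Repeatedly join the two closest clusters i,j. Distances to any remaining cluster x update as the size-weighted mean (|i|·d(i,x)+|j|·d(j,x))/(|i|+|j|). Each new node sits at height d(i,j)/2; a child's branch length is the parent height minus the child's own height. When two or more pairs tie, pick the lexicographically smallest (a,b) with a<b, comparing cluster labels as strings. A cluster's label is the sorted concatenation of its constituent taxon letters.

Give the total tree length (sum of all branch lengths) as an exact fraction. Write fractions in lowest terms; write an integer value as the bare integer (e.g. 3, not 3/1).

step 1: merge (I,Z) at d=2; branch lengths I→1, Z→1; new cluster IZ
  updated: d(H,IZ)=7, d(IZ,J)=27/2, d(IZ,L)=25/2
step 2: merge (H,IZ) at d=7; branch lengths H→7/2, IZ→5/2; new cluster HIZ
  updated: d(HIZ,J)=15, d(HIZ,L)=38/3
step 3: merge (HIZ,L) at d=38/3; branch lengths HIZ→17/6, L→19/3; new cluster HILZ
  updated: d(HILZ,J)=29/2
step 4: merge (HILZ,J) at d=29/2; branch lengths HILZ→11/12, J→29/4; new cluster HIJLZ
final tree: (((H:7/2,(I:1,Z:1):5/2):17/6,L:19/3):11/12,J:29/4)
total length: 76/3

76/3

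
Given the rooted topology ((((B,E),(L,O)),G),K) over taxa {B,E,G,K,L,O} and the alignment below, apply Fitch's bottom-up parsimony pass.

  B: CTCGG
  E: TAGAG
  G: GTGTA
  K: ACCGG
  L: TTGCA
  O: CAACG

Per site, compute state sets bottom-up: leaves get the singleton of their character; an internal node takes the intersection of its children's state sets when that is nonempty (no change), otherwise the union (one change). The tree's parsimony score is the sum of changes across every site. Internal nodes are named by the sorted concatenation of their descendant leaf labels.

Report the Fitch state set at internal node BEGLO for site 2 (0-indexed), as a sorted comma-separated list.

site 0, node BE: B={C} ∪ E={T} → {C,T} (+1)
site 0, node LO: L={T} ∪ O={C} → {C,T} (+1)
site 0, node BELO: BE={C,T} ∩ LO={C,T} → {C,T} (+0)
site 0, node BEGLO: BELO={C,T} ∪ G={G} → {C,G,T} (+1)
site 0, node BEGKLO: BEGLO={C,G,T} ∪ K={A} → {A,C,G,T} (+1)
site 1, node BE: B={T} ∪ E={A} → {A,T} (+1)
site 1, node LO: L={T} ∪ O={A} → {A,T} (+1)
site 1, node BELO: BE={A,T} ∩ LO={A,T} → {A,T} (+0)
site 1, node BEGLO: BELO={A,T} ∩ G={T} → {T} (+0)
site 1, node BEGKLO: BEGLO={T} ∪ K={C} → {C,T} (+1)
site 2, node BE: B={C} ∪ E={G} → {C,G} (+1)
site 2, node LO: L={G} ∪ O={A} → {A,G} (+1)
site 2, node BELO: BE={C,G} ∩ LO={A,G} → {G} (+0)
site 2, node BEGLO: BELO={G} ∩ G={G} → {G} (+0)
site 2, node BEGKLO: BEGLO={G} ∪ K={C} → {C,G} (+1)
site 3, node BE: B={G} ∪ E={A} → {A,G} (+1)
site 3, node LO: L={C} ∩ O={C} → {C} (+0)
site 3, node BELO: BE={A,G} ∪ LO={C} → {A,C,G} (+1)
site 3, node BEGLO: BELO={A,C,G} ∪ G={T} → {A,C,G,T} (+1)
site 3, node BEGKLO: BEGLO={A,C,G,T} ∩ K={G} → {G} (+0)
site 4, node BE: B={G} ∩ E={G} → {G} (+0)
site 4, node LO: L={A} ∪ O={G} → {A,G} (+1)
site 4, node BELO: BE={G} ∩ LO={A,G} → {G} (+0)
site 4, node BEGLO: BELO={G} ∪ G={A} → {A,G} (+1)
site 4, node BEGKLO: BEGLO={A,G} ∩ K={G} → {G} (+0)
per-site changes: [4, 3, 3, 3, 2]; total = 15

G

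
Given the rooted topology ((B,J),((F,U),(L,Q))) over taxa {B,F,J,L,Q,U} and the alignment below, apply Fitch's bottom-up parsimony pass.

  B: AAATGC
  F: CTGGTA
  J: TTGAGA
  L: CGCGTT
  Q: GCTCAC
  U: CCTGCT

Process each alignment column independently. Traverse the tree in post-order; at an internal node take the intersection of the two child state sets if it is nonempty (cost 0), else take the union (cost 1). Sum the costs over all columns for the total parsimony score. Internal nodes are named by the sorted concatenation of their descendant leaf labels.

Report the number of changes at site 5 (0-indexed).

4

[col 0] BJ: children B:{A}, J:{T} ∪→ {A,T}; cost 1
[col 0] FU: children F:{C}, U:{C} ∩→ {C}; cost 0
[col 0] LQ: children L:{C}, Q:{G} ∪→ {C,G}; cost 1
[col 0] FLQU: children FU:{C}, LQ:{C,G} ∩→ {C}; cost 0
[col 0] BFJLQU: children BJ:{A,T}, FLQU:{C} ∪→ {A,C,T}; cost 1
[col 1] BJ: children B:{A}, J:{T} ∪→ {A,T}; cost 1
[col 1] FU: children F:{T}, U:{C} ∪→ {C,T}; cost 1
[col 1] LQ: children L:{G}, Q:{C} ∪→ {C,G}; cost 1
[col 1] FLQU: children FU:{C,T}, LQ:{C,G} ∩→ {C}; cost 0
[col 1] BFJLQU: children BJ:{A,T}, FLQU:{C} ∪→ {A,C,T}; cost 1
[col 2] BJ: children B:{A}, J:{G} ∪→ {A,G}; cost 1
[col 2] FU: children F:{G}, U:{T} ∪→ {G,T}; cost 1
[col 2] LQ: children L:{C}, Q:{T} ∪→ {C,T}; cost 1
[col 2] FLQU: children FU:{G,T}, LQ:{C,T} ∩→ {T}; cost 0
[col 2] BFJLQU: children BJ:{A,G}, FLQU:{T} ∪→ {A,G,T}; cost 1
[col 3] BJ: children B:{T}, J:{A} ∪→ {A,T}; cost 1
[col 3] FU: children F:{G}, U:{G} ∩→ {G}; cost 0
[col 3] LQ: children L:{G}, Q:{C} ∪→ {C,G}; cost 1
[col 3] FLQU: children FU:{G}, LQ:{C,G} ∩→ {G}; cost 0
[col 3] BFJLQU: children BJ:{A,T}, FLQU:{G} ∪→ {A,G,T}; cost 1
[col 4] BJ: children B:{G}, J:{G} ∩→ {G}; cost 0
[col 4] FU: children F:{T}, U:{C} ∪→ {C,T}; cost 1
[col 4] LQ: children L:{T}, Q:{A} ∪→ {A,T}; cost 1
[col 4] FLQU: children FU:{C,T}, LQ:{A,T} ∩→ {T}; cost 0
[col 4] BFJLQU: children BJ:{G}, FLQU:{T} ∪→ {G,T}; cost 1
[col 5] BJ: children B:{C}, J:{A} ∪→ {A,C}; cost 1
[col 5] FU: children F:{A}, U:{T} ∪→ {A,T}; cost 1
[col 5] LQ: children L:{T}, Q:{C} ∪→ {C,T}; cost 1
[col 5] FLQU: children FU:{A,T}, LQ:{C,T} ∩→ {T}; cost 0
[col 5] BFJLQU: children BJ:{A,C}, FLQU:{T} ∪→ {A,C,T}; cost 1
per-site changes: [3, 4, 4, 3, 3, 4]; total = 21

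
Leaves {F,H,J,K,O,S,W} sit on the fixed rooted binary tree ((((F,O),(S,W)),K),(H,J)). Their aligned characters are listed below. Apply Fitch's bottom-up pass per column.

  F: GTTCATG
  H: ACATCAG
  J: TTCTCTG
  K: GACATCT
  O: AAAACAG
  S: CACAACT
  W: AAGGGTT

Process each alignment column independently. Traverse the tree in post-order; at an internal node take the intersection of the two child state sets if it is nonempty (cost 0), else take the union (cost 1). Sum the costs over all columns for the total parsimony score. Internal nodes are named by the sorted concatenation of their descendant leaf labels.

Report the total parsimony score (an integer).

24

[col 0] FO: children F:{G}, O:{A} ∪→ {A,G}; cost 1
[col 0] SW: children S:{C}, W:{A} ∪→ {A,C}; cost 1
[col 0] FOSW: children FO:{A,G}, SW:{A,C} ∩→ {A}; cost 0
[col 0] FKOSW: children FOSW:{A}, K:{G} ∪→ {A,G}; cost 1
[col 0] HJ: children H:{A}, J:{T} ∪→ {A,T}; cost 1
[col 0] FHJKOSW: children FKOSW:{A,G}, HJ:{A,T} ∩→ {A}; cost 0
[col 1] FO: children F:{T}, O:{A} ∪→ {A,T}; cost 1
[col 1] SW: children S:{A}, W:{A} ∩→ {A}; cost 0
[col 1] FOSW: children FO:{A,T}, SW:{A} ∩→ {A}; cost 0
[col 1] FKOSW: children FOSW:{A}, K:{A} ∩→ {A}; cost 0
[col 1] HJ: children H:{C}, J:{T} ∪→ {C,T}; cost 1
[col 1] FHJKOSW: children FKOSW:{A}, HJ:{C,T} ∪→ {A,C,T}; cost 1
[col 2] FO: children F:{T}, O:{A} ∪→ {A,T}; cost 1
[col 2] SW: children S:{C}, W:{G} ∪→ {C,G}; cost 1
[col 2] FOSW: children FO:{A,T}, SW:{C,G} ∪→ {A,C,G,T}; cost 1
[col 2] FKOSW: children FOSW:{A,C,G,T}, K:{C} ∩→ {C}; cost 0
[col 2] HJ: children H:{A}, J:{C} ∪→ {A,C}; cost 1
[col 2] FHJKOSW: children FKOSW:{C}, HJ:{A,C} ∩→ {C}; cost 0
[col 3] FO: children F:{C}, O:{A} ∪→ {A,C}; cost 1
[col 3] SW: children S:{A}, W:{G} ∪→ {A,G}; cost 1
[col 3] FOSW: children FO:{A,C}, SW:{A,G} ∩→ {A}; cost 0
[col 3] FKOSW: children FOSW:{A}, K:{A} ∩→ {A}; cost 0
[col 3] HJ: children H:{T}, J:{T} ∩→ {T}; cost 0
[col 3] FHJKOSW: children FKOSW:{A}, HJ:{T} ∪→ {A,T}; cost 1
[col 4] FO: children F:{A}, O:{C} ∪→ {A,C}; cost 1
[col 4] SW: children S:{A}, W:{G} ∪→ {A,G}; cost 1
[col 4] FOSW: children FO:{A,C}, SW:{A,G} ∩→ {A}; cost 0
[col 4] FKOSW: children FOSW:{A}, K:{T} ∪→ {A,T}; cost 1
[col 4] HJ: children H:{C}, J:{C} ∩→ {C}; cost 0
[col 4] FHJKOSW: children FKOSW:{A,T}, HJ:{C} ∪→ {A,C,T}; cost 1
[col 5] FO: children F:{T}, O:{A} ∪→ {A,T}; cost 1
[col 5] SW: children S:{C}, W:{T} ∪→ {C,T}; cost 1
[col 5] FOSW: children FO:{A,T}, SW:{C,T} ∩→ {T}; cost 0
[col 5] FKOSW: children FOSW:{T}, K:{C} ∪→ {C,T}; cost 1
[col 5] HJ: children H:{A}, J:{T} ∪→ {A,T}; cost 1
[col 5] FHJKOSW: children FKOSW:{C,T}, HJ:{A,T} ∩→ {T}; cost 0
[col 6] FO: children F:{G}, O:{G} ∩→ {G}; cost 0
[col 6] SW: children S:{T}, W:{T} ∩→ {T}; cost 0
[col 6] FOSW: children FO:{G}, SW:{T} ∪→ {G,T}; cost 1
[col 6] FKOSW: children FOSW:{G,T}, K:{T} ∩→ {T}; cost 0
[col 6] HJ: children H:{G}, J:{G} ∩→ {G}; cost 0
[col 6] FHJKOSW: children FKOSW:{T}, HJ:{G} ∪→ {G,T}; cost 1
per-site changes: [4, 3, 4, 3, 4, 4, 2]; total = 24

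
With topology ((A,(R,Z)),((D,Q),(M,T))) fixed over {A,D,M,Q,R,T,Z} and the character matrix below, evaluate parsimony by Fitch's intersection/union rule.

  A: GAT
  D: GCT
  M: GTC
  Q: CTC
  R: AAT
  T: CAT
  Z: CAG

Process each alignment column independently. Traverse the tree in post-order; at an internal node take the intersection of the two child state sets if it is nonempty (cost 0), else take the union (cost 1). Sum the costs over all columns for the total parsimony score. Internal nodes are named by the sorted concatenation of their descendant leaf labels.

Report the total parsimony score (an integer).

RZ@0: {A} ∪ {C} = {A,C} (union, +1)
ARZ@0: {G} ∪ {A,C} = {A,C,G} (union, +1)
DQ@0: {G} ∪ {C} = {C,G} (union, +1)
MT@0: {G} ∪ {C} = {C,G} (union, +1)
DMQT@0: {C,G} ∩ {C,G} = {C,G} (intersection, +0)
ADMQRTZ@0: {A,C,G} ∩ {C,G} = {C,G} (intersection, +0)
RZ@1: {A} ∩ {A} = {A} (intersection, +0)
ARZ@1: {A} ∩ {A} = {A} (intersection, +0)
DQ@1: {C} ∪ {T} = {C,T} (union, +1)
MT@1: {T} ∪ {A} = {A,T} (union, +1)
DMQT@1: {C,T} ∩ {A,T} = {T} (intersection, +0)
ADMQRTZ@1: {A} ∪ {T} = {A,T} (union, +1)
RZ@2: {T} ∪ {G} = {G,T} (union, +1)
ARZ@2: {T} ∩ {G,T} = {T} (intersection, +0)
DQ@2: {T} ∪ {C} = {C,T} (union, +1)
MT@2: {C} ∪ {T} = {C,T} (union, +1)
DMQT@2: {C,T} ∩ {C,T} = {C,T} (intersection, +0)
ADMQRTZ@2: {T} ∩ {C,T} = {T} (intersection, +0)
per-site changes: [4, 3, 3]; total = 10

10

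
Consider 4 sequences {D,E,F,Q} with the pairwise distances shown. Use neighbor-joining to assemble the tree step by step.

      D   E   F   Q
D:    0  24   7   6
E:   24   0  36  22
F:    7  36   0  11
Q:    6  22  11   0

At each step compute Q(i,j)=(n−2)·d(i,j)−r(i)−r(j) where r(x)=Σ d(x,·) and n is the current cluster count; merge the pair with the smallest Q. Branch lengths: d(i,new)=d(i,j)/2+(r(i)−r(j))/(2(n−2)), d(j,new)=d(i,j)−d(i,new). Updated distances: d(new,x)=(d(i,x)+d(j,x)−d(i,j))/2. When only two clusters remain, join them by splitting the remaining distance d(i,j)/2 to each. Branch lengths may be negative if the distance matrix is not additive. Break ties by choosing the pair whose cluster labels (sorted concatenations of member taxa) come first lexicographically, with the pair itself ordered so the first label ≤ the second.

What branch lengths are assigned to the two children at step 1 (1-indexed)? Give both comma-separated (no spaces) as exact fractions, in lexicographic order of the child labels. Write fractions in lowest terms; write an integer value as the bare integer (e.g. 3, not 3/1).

-3/4,31/4

1. join D+F (d=7, Q=-77) ⇒ DF; edges |D|=-3/4, |F|=31/4
  updated: d(DF,E)=53/2, d(DF,Q)=5
2. join DF+E (d=53/2, Q=-107/2) ⇒ DEF; edges |DF|=19/4, |E|=87/4
  updated: d(DEF,Q)=1/4
3. join DEF+Q (d=1/4) ⇒ DEFQ; edges |DEF|=1/8, |Q|=1/8
final tree: (((D:-3/4,F:31/4):19/4,E:87/4):1/8,Q:1/8)
total length: 135/4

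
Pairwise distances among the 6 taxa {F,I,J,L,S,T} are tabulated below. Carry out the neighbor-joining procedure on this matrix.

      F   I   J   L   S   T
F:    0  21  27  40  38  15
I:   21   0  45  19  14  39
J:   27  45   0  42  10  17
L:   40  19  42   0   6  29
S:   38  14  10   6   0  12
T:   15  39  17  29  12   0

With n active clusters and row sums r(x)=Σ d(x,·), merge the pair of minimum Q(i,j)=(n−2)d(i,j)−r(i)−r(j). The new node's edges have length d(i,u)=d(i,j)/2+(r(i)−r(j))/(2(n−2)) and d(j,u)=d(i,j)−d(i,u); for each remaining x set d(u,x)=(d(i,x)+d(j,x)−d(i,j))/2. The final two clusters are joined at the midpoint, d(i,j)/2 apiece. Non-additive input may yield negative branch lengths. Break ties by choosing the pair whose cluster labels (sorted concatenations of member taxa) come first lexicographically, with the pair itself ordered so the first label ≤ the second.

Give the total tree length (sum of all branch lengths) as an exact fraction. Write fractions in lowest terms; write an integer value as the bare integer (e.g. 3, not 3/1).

1. join I+L (d=19, Q=-198) ⇒ IL; edges |I|=39/4, |L|=37/4
  updated: d(F,IL)=21, d(IL,J)=34, d(IL,S)=1/2, d(IL,T)=49/2
2. join IL+S (d=1/2, Q=-139) ⇒ ILS; edges |IL|=7/2, |S|=-3
  updated: d(F,ILS)=117/4, d(ILS,J)=87/4, d(ILS,T)=18
3. join F+T (d=15, Q=-365/4) ⇒ FT; edges |F|=205/16, |T|=35/16
  updated: d(FT,ILS)=129/8, d(FT,J)=29/2
4. join FT+ILS (d=129/8, Q=-419/8) ⇒ FILST; edges |FT|=71/16, |ILS|=187/16
  updated: d(FILST,J)=161/16
5. join FILST+J (d=161/16) ⇒ FIJLST; edges |FILST|=161/32, |J|=161/32
final tree: (((F:205/16,T:35/16):71/16,((I:39/4,L:37/4):7/2,S:-3):187/16):161/32,J:161/32)
total length: 971/16

971/16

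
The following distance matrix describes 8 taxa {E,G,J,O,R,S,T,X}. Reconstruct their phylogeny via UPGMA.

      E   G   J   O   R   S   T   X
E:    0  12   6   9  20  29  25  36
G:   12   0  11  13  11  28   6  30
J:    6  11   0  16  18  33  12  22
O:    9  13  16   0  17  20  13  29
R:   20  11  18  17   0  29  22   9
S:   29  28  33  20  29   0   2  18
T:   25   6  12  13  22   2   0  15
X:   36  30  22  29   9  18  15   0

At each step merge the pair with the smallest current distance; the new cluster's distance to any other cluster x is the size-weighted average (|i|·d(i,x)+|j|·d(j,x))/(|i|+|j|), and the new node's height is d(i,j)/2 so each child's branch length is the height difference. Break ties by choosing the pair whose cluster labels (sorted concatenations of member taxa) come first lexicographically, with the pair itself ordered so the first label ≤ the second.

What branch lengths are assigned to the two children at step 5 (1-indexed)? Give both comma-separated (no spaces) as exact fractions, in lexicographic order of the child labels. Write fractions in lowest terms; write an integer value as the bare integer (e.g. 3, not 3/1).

7/12,19/3

step 1: merge (S,T) at d=2; branch lengths S→1, T→1; new cluster ST
  updated: d(E,ST)=27, d(G,ST)=17, d(J,ST)=45/2, d(O,ST)=33/2, d(R,ST)=51/2, d(ST,X)=33/2
step 2: merge (E,J) at d=6; branch lengths E→3, J→3; new cluster EJ
  updated: d(EJ,G)=23/2, d(EJ,O)=25/2, d(EJ,R)=19, d(EJ,ST)=99/4, d(EJ,X)=29
step 3: merge (R,X) at d=9; branch lengths R→9/2, X→9/2; new cluster RX
  updated: d(EJ,RX)=24, d(G,RX)=41/2, d(O,RX)=23, d(RX,ST)=21
step 4: merge (EJ,G) at d=23/2; branch lengths EJ→11/4, G→23/4; new cluster EGJ
  updated: d(EGJ,O)=38/3, d(EGJ,RX)=137/6, d(EGJ,ST)=133/6
step 5: merge (EGJ,O) at d=38/3; branch lengths EGJ→7/12, O→19/3; new cluster EGJO
  updated: d(EGJO,RX)=183/8, d(EGJO,ST)=83/4
step 6: merge (EGJO,ST) at d=83/4; branch lengths EGJO→97/24, ST→75/8; new cluster EGJOST
  updated: d(EGJOST,RX)=89/4
step 7: merge (EGJOST,RX) at d=89/4; branch lengths EGJOST→3/4, RX→53/8; new cluster EGJORSTX
final tree: (((((E:3,J:3):11/4,G:23/4):7/12,O:19/3):97/24,(S:1,T:1):75/8):3/4,(R:9/2,X:9/2):53/8)
total length: 1277/24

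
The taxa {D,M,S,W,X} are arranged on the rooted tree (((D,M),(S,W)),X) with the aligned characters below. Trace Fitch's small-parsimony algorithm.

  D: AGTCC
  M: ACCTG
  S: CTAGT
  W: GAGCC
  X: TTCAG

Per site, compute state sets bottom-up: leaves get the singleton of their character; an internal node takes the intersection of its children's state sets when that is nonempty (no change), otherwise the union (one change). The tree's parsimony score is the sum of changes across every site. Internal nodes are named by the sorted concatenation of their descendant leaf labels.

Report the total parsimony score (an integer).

15

[col 0] DM: children D:{A}, M:{A} ∩→ {A}; cost 0
[col 0] SW: children S:{C}, W:{G} ∪→ {C,G}; cost 1
[col 0] DMSW: children DM:{A}, SW:{C,G} ∪→ {A,C,G}; cost 1
[col 0] DMSWX: children DMSW:{A,C,G}, X:{T} ∪→ {A,C,G,T}; cost 1
[col 1] DM: children D:{G}, M:{C} ∪→ {C,G}; cost 1
[col 1] SW: children S:{T}, W:{A} ∪→ {A,T}; cost 1
[col 1] DMSW: children DM:{C,G}, SW:{A,T} ∪→ {A,C,G,T}; cost 1
[col 1] DMSWX: children DMSW:{A,C,G,T}, X:{T} ∩→ {T}; cost 0
[col 2] DM: children D:{T}, M:{C} ∪→ {C,T}; cost 1
[col 2] SW: children S:{A}, W:{G} ∪→ {A,G}; cost 1
[col 2] DMSW: children DM:{C,T}, SW:{A,G} ∪→ {A,C,G,T}; cost 1
[col 2] DMSWX: children DMSW:{A,C,G,T}, X:{C} ∩→ {C}; cost 0
[col 3] DM: children D:{C}, M:{T} ∪→ {C,T}; cost 1
[col 3] SW: children S:{G}, W:{C} ∪→ {C,G}; cost 1
[col 3] DMSW: children DM:{C,T}, SW:{C,G} ∩→ {C}; cost 0
[col 3] DMSWX: children DMSW:{C}, X:{A} ∪→ {A,C}; cost 1
[col 4] DM: children D:{C}, M:{G} ∪→ {C,G}; cost 1
[col 4] SW: children S:{T}, W:{C} ∪→ {C,T}; cost 1
[col 4] DMSW: children DM:{C,G}, SW:{C,T} ∩→ {C}; cost 0
[col 4] DMSWX: children DMSW:{C}, X:{G} ∪→ {C,G}; cost 1
per-site changes: [3, 3, 3, 3, 3]; total = 15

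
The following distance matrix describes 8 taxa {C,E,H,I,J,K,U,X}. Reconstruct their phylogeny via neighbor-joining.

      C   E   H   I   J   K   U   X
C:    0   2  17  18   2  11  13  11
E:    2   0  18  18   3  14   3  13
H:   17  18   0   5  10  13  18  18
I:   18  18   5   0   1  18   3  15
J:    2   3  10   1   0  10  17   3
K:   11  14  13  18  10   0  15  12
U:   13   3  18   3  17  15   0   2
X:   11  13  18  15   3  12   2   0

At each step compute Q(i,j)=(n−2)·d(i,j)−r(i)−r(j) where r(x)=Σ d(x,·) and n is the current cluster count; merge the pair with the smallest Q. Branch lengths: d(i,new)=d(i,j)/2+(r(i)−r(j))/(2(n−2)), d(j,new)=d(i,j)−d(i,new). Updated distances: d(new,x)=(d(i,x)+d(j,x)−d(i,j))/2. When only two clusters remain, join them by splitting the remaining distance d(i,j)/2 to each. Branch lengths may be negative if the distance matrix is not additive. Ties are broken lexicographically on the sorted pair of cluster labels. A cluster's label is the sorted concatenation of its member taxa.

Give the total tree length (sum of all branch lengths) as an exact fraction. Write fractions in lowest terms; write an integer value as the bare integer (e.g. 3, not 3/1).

step 1: merge (H,I) at d=5, Q=-147; branch lengths H→17/4, I→3/4; new cluster HI
  updated: d(C,HI)=15, d(E,HI)=31/2, d(HI,J)=3, d(HI,K)=13, d(HI,U)=8, d(HI,X)=14
step 2: merge (U,X) at d=2, Q=-103; branch lengths U→13/10, X→7/10; new cluster UX
  updated: d(C,UX)=11, d(E,UX)=7, d(HI,UX)=10, d(J,UX)=9, d(K,UX)=25/2
step 3: merge (C,E) at d=2, Q=-149/2; branch lengths C→15/16, E→17/16; new cluster CE
  updated: d(CE,HI)=57/4, d(CE,J)=3/2, d(CE,K)=23/2, d(CE,UX)=8
step 4: merge (HI,J) at d=3, Q=-219/4; branch lengths HI→103/24, J→-31/24; new cluster HIJ
  updated: d(CE,HIJ)=51/8, d(HIJ,K)=10, d(HIJ,UX)=8
step 5: merge (CE,UX) at d=8, Q=-307/8; branch lengths CE→107/32, UX→149/32; new cluster CEUX
  updated: d(CEUX,HIJ)=51/16, d(CEUX,K)=8
step 6: merge (CEUX,HIJ) at d=51/16, Q=-339/16; branch lengths CEUX→19/32, HIJ→83/32; new cluster CEHIJUX
  updated: d(CEHIJUX,K)=237/32
step 7: merge (CEHIJUX,K) at d=237/32; branch lengths CEHIJUX→237/64, K→237/64; new cluster CEHIJKUX
final tree: ((((C:15/16,E:17/16):107/32,(U:13/10,X:7/10):149/32):19/32,((H:17/4,I:3/4):103/24,J:-31/24):83/32):237/64,K:237/64)
total length: 979/32

979/32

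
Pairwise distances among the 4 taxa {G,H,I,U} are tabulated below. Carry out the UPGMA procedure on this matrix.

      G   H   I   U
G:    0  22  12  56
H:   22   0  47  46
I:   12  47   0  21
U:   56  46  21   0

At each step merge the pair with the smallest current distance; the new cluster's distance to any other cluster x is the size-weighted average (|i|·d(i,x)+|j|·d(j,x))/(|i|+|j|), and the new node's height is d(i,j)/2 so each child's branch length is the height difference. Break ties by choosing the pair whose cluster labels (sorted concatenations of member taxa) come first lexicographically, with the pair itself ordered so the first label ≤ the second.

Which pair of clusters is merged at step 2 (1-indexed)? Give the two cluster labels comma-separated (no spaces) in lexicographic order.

step 1: merge (G,I) at d=12; branch lengths G→6, I→6; new cluster GI
  updated: d(GI,H)=69/2, d(GI,U)=77/2
step 2: merge (GI,H) at d=69/2; branch lengths GI→45/4, H→69/4; new cluster GHI
  updated: d(GHI,U)=41
step 3: merge (GHI,U) at d=41; branch lengths GHI→13/4, U→41/2; new cluster GHIU
final tree: (((G:6,I:6):45/4,H:69/4):13/4,U:41/2)
total length: 257/4

GI,H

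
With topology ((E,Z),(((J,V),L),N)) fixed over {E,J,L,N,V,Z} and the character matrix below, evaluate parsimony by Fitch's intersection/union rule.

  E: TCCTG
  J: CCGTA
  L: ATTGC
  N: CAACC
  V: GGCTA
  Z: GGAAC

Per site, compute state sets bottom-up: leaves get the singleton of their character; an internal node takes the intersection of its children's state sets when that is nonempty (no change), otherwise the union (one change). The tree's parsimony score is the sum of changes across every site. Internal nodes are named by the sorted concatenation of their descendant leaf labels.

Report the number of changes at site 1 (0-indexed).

site 0, node EZ: E={T} ∪ Z={G} → {G,T} (+1)
site 0, node JV: J={C} ∪ V={G} → {C,G} (+1)
site 0, node JLV: JV={C,G} ∪ L={A} → {A,C,G} (+1)
site 0, node JLNV: JLV={A,C,G} ∩ N={C} → {C} (+0)
site 0, node EJLNVZ: EZ={G,T} ∪ JLNV={C} → {C,G,T} (+1)
site 1, node EZ: E={C} ∪ Z={G} → {C,G} (+1)
site 1, node JV: J={C} ∪ V={G} → {C,G} (+1)
site 1, node JLV: JV={C,G} ∪ L={T} → {C,G,T} (+1)
site 1, node JLNV: JLV={C,G,T} ∪ N={A} → {A,C,G,T} (+1)
site 1, node EJLNVZ: EZ={C,G} ∩ JLNV={A,C,G,T} → {C,G} (+0)
site 2, node EZ: E={C} ∪ Z={A} → {A,C} (+1)
site 2, node JV: J={G} ∪ V={C} → {C,G} (+1)
site 2, node JLV: JV={C,G} ∪ L={T} → {C,G,T} (+1)
site 2, node JLNV: JLV={C,G,T} ∪ N={A} → {A,C,G,T} (+1)
site 2, node EJLNVZ: EZ={A,C} ∩ JLNV={A,C,G,T} → {A,C} (+0)
site 3, node EZ: E={T} ∪ Z={A} → {A,T} (+1)
site 3, node JV: J={T} ∩ V={T} → {T} (+0)
site 3, node JLV: JV={T} ∪ L={G} → {G,T} (+1)
site 3, node JLNV: JLV={G,T} ∪ N={C} → {C,G,T} (+1)
site 3, node EJLNVZ: EZ={A,T} ∩ JLNV={C,G,T} → {T} (+0)
site 4, node EZ: E={G} ∪ Z={C} → {C,G} (+1)
site 4, node JV: J={A} ∩ V={A} → {A} (+0)
site 4, node JLV: JV={A} ∪ L={C} → {A,C} (+1)
site 4, node JLNV: JLV={A,C} ∩ N={C} → {C} (+0)
site 4, node EJLNVZ: EZ={C,G} ∩ JLNV={C} → {C} (+0)
per-site changes: [4, 4, 4, 3, 2]; total = 17

4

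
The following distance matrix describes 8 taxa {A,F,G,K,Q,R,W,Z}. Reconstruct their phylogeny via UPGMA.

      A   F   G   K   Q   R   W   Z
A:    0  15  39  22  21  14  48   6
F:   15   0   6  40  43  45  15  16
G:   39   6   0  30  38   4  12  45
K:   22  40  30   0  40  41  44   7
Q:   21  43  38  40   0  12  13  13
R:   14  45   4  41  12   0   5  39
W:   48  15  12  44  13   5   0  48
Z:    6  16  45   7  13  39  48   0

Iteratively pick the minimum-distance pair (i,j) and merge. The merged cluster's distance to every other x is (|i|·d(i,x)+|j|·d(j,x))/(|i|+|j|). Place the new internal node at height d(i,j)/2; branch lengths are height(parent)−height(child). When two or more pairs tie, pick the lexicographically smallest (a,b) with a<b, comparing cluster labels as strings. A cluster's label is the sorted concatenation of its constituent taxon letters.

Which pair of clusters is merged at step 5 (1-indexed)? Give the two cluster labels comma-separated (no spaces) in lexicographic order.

GRW,Q

1. join G+R (d=4) ⇒ GR; edges |G|=2, |R|=2
  updated: d(A,GR)=53/2, d(F,GR)=51/2, d(GR,K)=71/2, d(GR,Q)=25, d(GR,W)=17/2, d(GR,Z)=42
2. join A+Z (d=6) ⇒ AZ; edges |A|=3, |Z|=3
  updated: d(AZ,F)=31/2, d(AZ,GR)=137/4, d(AZ,K)=29/2, d(AZ,Q)=17, d(AZ,W)=48
3. join GR+W (d=17/2) ⇒ GRW; edges |GR|=9/4, |W|=17/4
  updated: d(AZ,GRW)=233/6, d(F,GRW)=22, d(GRW,K)=115/3, d(GRW,Q)=21
4. join AZ+K (d=29/2) ⇒ AKZ; edges |AZ|=17/4, |K|=29/4
  updated: d(AKZ,F)=71/3, d(AKZ,GRW)=116/3, d(AKZ,Q)=74/3
5. join GRW+Q (d=21) ⇒ GQRW; edges |GRW|=25/4, |Q|=21/2
  updated: d(AKZ,GQRW)=211/6, d(F,GQRW)=109/4
6. join AKZ+F (d=71/3) ⇒ AFKZ; edges |AKZ|=55/12, |F|=71/6
  updated: d(AFKZ,GQRW)=531/16
7. join AFKZ+GQRW (d=531/16) ⇒ AFGKQRWZ; edges |AFKZ|=457/96, |GQRW|=195/32
final tree: ((((A:3,Z:3):17/4,K:29/4):55/12,F:71/6):457/96,(((G:2,R:2):9/4,W:17/4):25/4,Q:21/2):195/32)
total length: 3457/48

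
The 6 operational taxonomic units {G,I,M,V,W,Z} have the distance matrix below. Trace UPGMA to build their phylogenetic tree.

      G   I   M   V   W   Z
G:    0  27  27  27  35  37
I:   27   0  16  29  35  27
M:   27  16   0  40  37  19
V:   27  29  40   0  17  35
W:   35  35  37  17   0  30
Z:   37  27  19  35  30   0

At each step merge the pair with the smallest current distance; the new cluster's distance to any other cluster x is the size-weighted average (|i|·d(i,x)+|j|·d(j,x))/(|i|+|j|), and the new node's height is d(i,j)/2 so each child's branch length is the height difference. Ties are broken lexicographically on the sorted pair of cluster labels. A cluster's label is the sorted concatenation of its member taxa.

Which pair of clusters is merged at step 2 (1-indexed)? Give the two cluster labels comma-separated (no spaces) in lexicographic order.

1. join I+M (d=16) ⇒ IM; edges |I|=8, |M|=8
  updated: d(G,IM)=27, d(IM,V)=69/2, d(IM,W)=36, d(IM,Z)=23
2. join V+W (d=17) ⇒ VW; edges |V|=17/2, |W|=17/2
  updated: d(G,VW)=31, d(IM,VW)=141/4, d(VW,Z)=65/2
3. join IM+Z (d=23) ⇒ IMZ; edges |IM|=7/2, |Z|=23/2
  updated: d(G,IMZ)=91/3, d(IMZ,VW)=103/3
4. join G+IMZ (d=91/3) ⇒ GIMZ; edges |G|=91/6, |IMZ|=11/3
  updated: d(GIMZ,VW)=67/2
5. join GIMZ+VW (d=67/2) ⇒ GIMVWZ; edges |GIMZ|=19/12, |VW|=33/4
final tree: ((G:91/6,((I:8,M:8):7/2,Z:23/2):11/3):19/12,(V:17/2,W:17/2):33/4)
total length: 230/3

V,W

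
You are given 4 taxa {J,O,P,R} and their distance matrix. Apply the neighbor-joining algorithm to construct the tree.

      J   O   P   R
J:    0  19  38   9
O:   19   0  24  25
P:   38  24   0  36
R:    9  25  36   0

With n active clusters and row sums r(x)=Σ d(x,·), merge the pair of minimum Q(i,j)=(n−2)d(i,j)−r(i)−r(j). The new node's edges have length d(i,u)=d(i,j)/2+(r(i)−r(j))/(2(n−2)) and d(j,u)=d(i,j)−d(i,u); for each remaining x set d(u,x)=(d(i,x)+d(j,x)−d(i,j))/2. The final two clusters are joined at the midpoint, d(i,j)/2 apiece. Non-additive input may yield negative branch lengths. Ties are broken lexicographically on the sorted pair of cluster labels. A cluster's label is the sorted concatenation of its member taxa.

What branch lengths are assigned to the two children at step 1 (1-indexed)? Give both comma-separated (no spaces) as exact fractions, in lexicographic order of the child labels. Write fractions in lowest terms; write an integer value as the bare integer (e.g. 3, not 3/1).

step 1: merge (J,R) at d=9, Q=-118; branch lengths J→7/2, R→11/2; new cluster JR
  updated: d(JR,O)=35/2, d(JR,P)=65/2
step 2: merge (JR,O) at d=35/2, Q=-74; branch lengths JR→13, O→9/2; new cluster JOR
  updated: d(JOR,P)=39/2
step 3: merge (JOR,P) at d=39/2; branch lengths JOR→39/4, P→39/4; new cluster JOPR
final tree: (((J:7/2,R:11/2):13,O:9/2):39/4,P:39/4)
total length: 46

7/2,11/2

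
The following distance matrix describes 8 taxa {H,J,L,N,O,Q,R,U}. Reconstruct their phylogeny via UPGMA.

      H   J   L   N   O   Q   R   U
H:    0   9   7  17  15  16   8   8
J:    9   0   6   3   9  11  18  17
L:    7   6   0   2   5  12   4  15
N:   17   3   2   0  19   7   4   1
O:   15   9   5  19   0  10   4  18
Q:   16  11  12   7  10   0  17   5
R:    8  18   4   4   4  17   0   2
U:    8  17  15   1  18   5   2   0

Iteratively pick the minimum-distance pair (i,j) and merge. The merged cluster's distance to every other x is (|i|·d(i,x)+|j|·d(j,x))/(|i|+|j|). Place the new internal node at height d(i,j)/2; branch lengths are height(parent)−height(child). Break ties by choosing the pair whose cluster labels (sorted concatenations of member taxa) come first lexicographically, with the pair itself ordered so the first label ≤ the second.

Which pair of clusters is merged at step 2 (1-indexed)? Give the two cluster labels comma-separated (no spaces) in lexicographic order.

NU,R

iteration 1: select N,U (d=1); attach at lengths (1/2, 1/2); label the merged cluster NU
  updated: d(H,NU)=25/2, d(J,NU)=10, d(L,NU)=17/2, d(NU,O)=37/2, d(NU,Q)=6, d(NU,R)=3
iteration 2: select NU,R (d=3); attach at lengths (1, 3/2); label the merged cluster NRU
  updated: d(H,NRU)=11, d(J,NRU)=38/3, d(L,NRU)=7, d(NRU,O)=41/3, d(NRU,Q)=29/3
iteration 3: select L,O (d=5); attach at lengths (5/2, 5/2); label the merged cluster LO
  updated: d(H,LO)=11, d(J,LO)=15/2, d(LO,NRU)=31/3, d(LO,Q)=11
iteration 4: select J,LO (d=15/2); attach at lengths (15/4, 5/4); label the merged cluster JLO
  updated: d(H,JLO)=31/3, d(JLO,NRU)=100/9, d(JLO,Q)=11
iteration 5: select NRU,Q (d=29/3); attach at lengths (10/3, 29/6); label the merged cluster NQRU
  updated: d(H,NQRU)=49/4, d(JLO,NQRU)=133/12
iteration 6: select H,JLO (d=31/3); attach at lengths (31/6, 17/12); label the merged cluster HJLO
  updated: d(HJLO,NQRU)=91/8
iteration 7: select HJLO,NQRU (d=91/8); attach at lengths (25/48, 41/48); label the merged cluster HJLNOQRU
final tree: ((H:31/6,(J:15/4,(L:5/2,O:5/2):5/4):17/12):25/48,(((N:1/2,U:1/2):1,R:3/2):10/3,Q:29/6):41/48)
total length: 237/8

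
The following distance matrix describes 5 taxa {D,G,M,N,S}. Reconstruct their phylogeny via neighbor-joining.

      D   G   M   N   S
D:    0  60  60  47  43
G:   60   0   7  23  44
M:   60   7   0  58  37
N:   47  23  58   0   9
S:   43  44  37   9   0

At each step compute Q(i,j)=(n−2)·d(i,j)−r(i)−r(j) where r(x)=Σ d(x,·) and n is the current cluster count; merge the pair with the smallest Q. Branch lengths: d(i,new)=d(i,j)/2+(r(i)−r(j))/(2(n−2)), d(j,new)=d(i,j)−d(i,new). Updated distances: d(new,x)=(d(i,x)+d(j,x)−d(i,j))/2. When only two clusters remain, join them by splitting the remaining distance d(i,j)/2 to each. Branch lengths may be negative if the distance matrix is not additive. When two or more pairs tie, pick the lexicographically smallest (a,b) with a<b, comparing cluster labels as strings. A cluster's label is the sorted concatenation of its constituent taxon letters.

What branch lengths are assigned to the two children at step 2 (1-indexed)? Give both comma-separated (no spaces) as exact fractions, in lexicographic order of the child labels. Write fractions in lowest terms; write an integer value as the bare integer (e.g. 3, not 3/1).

129/4,97/4

iteration 1: select G,M (d=7, Q=-275); attach at lengths (-7/6, 49/6); label the merged cluster GM
  updated: d(D,GM)=113/2, d(GM,N)=37, d(GM,S)=37
iteration 2: select D,GM (d=113/2, Q=-164); attach at lengths (129/4, 97/4); label the merged cluster DGM
  updated: d(DGM,N)=55/4, d(DGM,S)=47/4
iteration 3: select DGM,N (d=55/4, Q=-69/2); attach at lengths (33/4, 11/2); label the merged cluster DGMN
  updated: d(DGMN,S)=7/2
iteration 4: select DGMN,S (d=7/2); attach at lengths (7/4, 7/4); label the merged cluster DGMNS
final tree: (((D:129/4,(G:-7/6,M:49/6):97/4):33/4,N:11/2):7/4,S:7/4)
total length: 323/4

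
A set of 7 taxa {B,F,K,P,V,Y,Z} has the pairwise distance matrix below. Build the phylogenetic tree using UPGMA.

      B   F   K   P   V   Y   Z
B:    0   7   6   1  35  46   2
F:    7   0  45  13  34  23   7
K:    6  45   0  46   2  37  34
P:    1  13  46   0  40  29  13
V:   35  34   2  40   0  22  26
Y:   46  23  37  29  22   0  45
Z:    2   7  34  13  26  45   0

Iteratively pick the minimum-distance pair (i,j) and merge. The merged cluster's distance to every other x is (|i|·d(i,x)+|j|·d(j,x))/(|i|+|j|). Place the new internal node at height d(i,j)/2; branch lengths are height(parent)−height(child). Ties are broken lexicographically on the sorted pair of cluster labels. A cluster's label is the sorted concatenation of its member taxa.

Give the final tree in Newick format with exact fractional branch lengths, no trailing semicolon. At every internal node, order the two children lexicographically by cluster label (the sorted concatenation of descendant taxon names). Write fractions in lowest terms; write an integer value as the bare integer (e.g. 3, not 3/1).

1. join B+P (d=1) ⇒ BP; edges |B|=1/2, |P|=1/2
  updated: d(BP,F)=10, d(BP,K)=26, d(BP,V)=75/2, d(BP,Y)=75/2, d(BP,Z)=15/2
2. join K+V (d=2) ⇒ KV; edges |K|=1, |V|=1
  updated: d(BP,KV)=127/4, d(F,KV)=79/2, d(KV,Y)=59/2, d(KV,Z)=30
3. join F+Z (d=7) ⇒ FZ; edges |F|=7/2, |Z|=7/2
  updated: d(BP,FZ)=35/4, d(FZ,KV)=139/4, d(FZ,Y)=34
4. join BP+FZ (d=35/4) ⇒ BFPZ; edges |BP|=31/8, |FZ|=7/8
  updated: d(BFPZ,KV)=133/4, d(BFPZ,Y)=143/4
5. join KV+Y (d=59/2) ⇒ KVY; edges |KV|=55/4, |Y|=59/4
  updated: d(BFPZ,KVY)=409/12
6. join BFPZ+KVY (d=409/12) ⇒ BFKPVYZ; edges |BFPZ|=38/3, |KVY|=55/24
final tree: (((B:1/2,P:1/2):31/8,(F:7/2,Z:7/2):7/8):38/3,((K:1,V:1):55/4,Y:59/4):55/24)
total length: 1397/24

(((B:1/2,P:1/2):31/8,(F:7/2,Z:7/2):7/8):38/3,((K:1,V:1):55/4,Y:59/4):55/24)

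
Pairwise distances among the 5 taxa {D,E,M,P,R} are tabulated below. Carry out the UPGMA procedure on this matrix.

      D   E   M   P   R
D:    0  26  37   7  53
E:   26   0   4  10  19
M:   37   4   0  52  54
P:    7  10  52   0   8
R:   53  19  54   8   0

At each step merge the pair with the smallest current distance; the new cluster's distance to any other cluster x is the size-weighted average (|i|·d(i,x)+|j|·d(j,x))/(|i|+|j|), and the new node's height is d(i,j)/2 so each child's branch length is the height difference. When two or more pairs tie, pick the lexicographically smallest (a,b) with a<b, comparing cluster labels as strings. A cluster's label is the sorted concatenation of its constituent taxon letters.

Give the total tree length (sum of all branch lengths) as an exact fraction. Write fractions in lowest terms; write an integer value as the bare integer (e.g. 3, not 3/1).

215/4

1. join E+M (d=4) ⇒ EM; edges |E|=2, |M|=2
  updated: d(D,EM)=63/2, d(EM,P)=31, d(EM,R)=73/2
2. join D+P (d=7) ⇒ DP; edges |D|=7/2, |P|=7/2
  updated: d(DP,EM)=125/4, d(DP,R)=61/2
3. join DP+R (d=61/2) ⇒ DPR; edges |DP|=47/4, |R|=61/4
  updated: d(DPR,EM)=33
4. join DPR+EM (d=33) ⇒ DEMPR; edges |DPR|=5/4, |EM|=29/2
final tree: (((D:7/2,P:7/2):47/4,R:61/4):5/4,(E:2,M:2):29/2)
total length: 215/4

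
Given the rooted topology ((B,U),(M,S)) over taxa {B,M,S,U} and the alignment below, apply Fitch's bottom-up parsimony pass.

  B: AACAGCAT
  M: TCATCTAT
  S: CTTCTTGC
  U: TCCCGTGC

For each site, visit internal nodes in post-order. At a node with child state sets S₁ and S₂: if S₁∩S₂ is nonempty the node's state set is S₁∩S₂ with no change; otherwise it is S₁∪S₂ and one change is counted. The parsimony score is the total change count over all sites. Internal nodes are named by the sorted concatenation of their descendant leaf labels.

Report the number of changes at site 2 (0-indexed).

2

site 0, node BU: B={A} ∪ U={T} → {A,T} (+1)
site 0, node MS: M={T} ∪ S={C} → {C,T} (+1)
site 0, node BMSU: BU={A,T} ∩ MS={C,T} → {T} (+0)
site 1, node BU: B={A} ∪ U={C} → {A,C} (+1)
site 1, node MS: M={C} ∪ S={T} → {C,T} (+1)
site 1, node BMSU: BU={A,C} ∩ MS={C,T} → {C} (+0)
site 2, node BU: B={C} ∩ U={C} → {C} (+0)
site 2, node MS: M={A} ∪ S={T} → {A,T} (+1)
site 2, node BMSU: BU={C} ∪ MS={A,T} → {A,C,T} (+1)
site 3, node BU: B={A} ∪ U={C} → {A,C} (+1)
site 3, node MS: M={T} ∪ S={C} → {C,T} (+1)
site 3, node BMSU: BU={A,C} ∩ MS={C,T} → {C} (+0)
site 4, node BU: B={G} ∩ U={G} → {G} (+0)
site 4, node MS: M={C} ∪ S={T} → {C,T} (+1)
site 4, node BMSU: BU={G} ∪ MS={C,T} → {C,G,T} (+1)
site 5, node BU: B={C} ∪ U={T} → {C,T} (+1)
site 5, node MS: M={T} ∩ S={T} → {T} (+0)
site 5, node BMSU: BU={C,T} ∩ MS={T} → {T} (+0)
site 6, node BU: B={A} ∪ U={G} → {A,G} (+1)
site 6, node MS: M={A} ∪ S={G} → {A,G} (+1)
site 6, node BMSU: BU={A,G} ∩ MS={A,G} → {A,G} (+0)
site 7, node BU: B={T} ∪ U={C} → {C,T} (+1)
site 7, node MS: M={T} ∪ S={C} → {C,T} (+1)
site 7, node BMSU: BU={C,T} ∩ MS={C,T} → {C,T} (+0)
per-site changes: [2, 2, 2, 2, 2, 1, 2, 2]; total = 15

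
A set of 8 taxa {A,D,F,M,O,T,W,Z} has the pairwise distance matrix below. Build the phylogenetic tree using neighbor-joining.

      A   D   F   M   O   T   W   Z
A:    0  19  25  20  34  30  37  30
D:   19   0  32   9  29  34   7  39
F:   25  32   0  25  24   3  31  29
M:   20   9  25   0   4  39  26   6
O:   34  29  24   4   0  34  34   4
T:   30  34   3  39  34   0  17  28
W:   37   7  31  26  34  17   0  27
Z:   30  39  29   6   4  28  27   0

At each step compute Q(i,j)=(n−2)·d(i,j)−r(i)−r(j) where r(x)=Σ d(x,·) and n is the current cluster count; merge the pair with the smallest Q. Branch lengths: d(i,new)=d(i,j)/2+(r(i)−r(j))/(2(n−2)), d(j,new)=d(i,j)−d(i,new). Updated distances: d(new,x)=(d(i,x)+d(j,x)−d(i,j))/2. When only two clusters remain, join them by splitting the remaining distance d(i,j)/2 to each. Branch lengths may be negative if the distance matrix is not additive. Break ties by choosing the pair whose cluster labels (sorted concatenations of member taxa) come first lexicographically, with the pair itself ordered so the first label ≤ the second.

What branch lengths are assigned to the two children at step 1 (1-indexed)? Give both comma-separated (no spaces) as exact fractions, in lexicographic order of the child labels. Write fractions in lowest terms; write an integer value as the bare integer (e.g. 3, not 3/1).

1/6,17/6

1. join F+T (d=3, Q=-336) ⇒ FT; edges |F|=1/6, |T|=17/6
  updated: d(A,FT)=26, d(D,FT)=63/2, d(FT,M)=61/2, d(FT,O)=55/2, d(FT,W)=45/2, d(FT,Z)=27
2. join D+W (d=7, Q=-253) ⇒ DW; edges |D|=8/5, |W|=27/5
  updated: d(A,DW)=49/2, d(DW,FT)=47/2, d(DW,M)=14, d(DW,O)=28, d(DW,Z)=59/2
3. join O+Z (d=4, Q=-178) ⇒ OZ; edges |O|=17/8, |Z|=15/8
  updated: d(A,OZ)=30, d(DW,OZ)=107/4, d(FT,OZ)=101/4, d(M,OZ)=3
4. join M+OZ (d=3, Q=-287/2) ⇒ MOZ; edges |M|=-17/12, |OZ|=53/12
  updated: d(A,MOZ)=47/2, d(DW,MOZ)=151/8, d(FT,MOZ)=211/8
5. join A+FT (d=26, Q=-783/8) ⇒ AFT; edges |A|=401/32, |FT|=431/32
  updated: d(AFT,DW)=11, d(AFT,MOZ)=191/16
6. join AFT+DW (d=11, Q=-669/16) ⇒ ADFTW; edges |AFT|=65/32, |DW|=287/32
  updated: d(ADFTW,MOZ)=317/32
7. join ADFTW+MOZ (d=317/32) ⇒ ADFMOTWZ; edges |ADFTW|=317/64, |MOZ|=317/64
final tree: (((A:401/32,(F:1/6,T:17/6):431/32):65/32,(D:8/5,W:27/5):287/32):317/64,(M:-17/12,(O:17/8,Z:15/8):53/12):317/64)
total length: 2045/32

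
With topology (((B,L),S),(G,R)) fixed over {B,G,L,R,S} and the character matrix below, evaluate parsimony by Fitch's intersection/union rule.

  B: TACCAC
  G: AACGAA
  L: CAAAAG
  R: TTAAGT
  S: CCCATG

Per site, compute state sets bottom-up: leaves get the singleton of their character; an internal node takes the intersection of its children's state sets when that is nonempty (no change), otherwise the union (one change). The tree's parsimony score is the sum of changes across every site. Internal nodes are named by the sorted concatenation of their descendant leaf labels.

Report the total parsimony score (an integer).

14

BL@0: {T} ∪ {C} = {C,T} (union, +1)
BLS@0: {C,T} ∩ {C} = {C} (intersection, +0)
GR@0: {A} ∪ {T} = {A,T} (union, +1)
BGLRS@0: {C} ∪ {A,T} = {A,C,T} (union, +1)
BL@1: {A} ∩ {A} = {A} (intersection, +0)
BLS@1: {A} ∪ {C} = {A,C} (union, +1)
GR@1: {A} ∪ {T} = {A,T} (union, +1)
BGLRS@1: {A,C} ∩ {A,T} = {A} (intersection, +0)
BL@2: {C} ∪ {A} = {A,C} (union, +1)
BLS@2: {A,C} ∩ {C} = {C} (intersection, +0)
GR@2: {C} ∪ {A} = {A,C} (union, +1)
BGLRS@2: {C} ∩ {A,C} = {C} (intersection, +0)
BL@3: {C} ∪ {A} = {A,C} (union, +1)
BLS@3: {A,C} ∩ {A} = {A} (intersection, +0)
GR@3: {G} ∪ {A} = {A,G} (union, +1)
BGLRS@3: {A} ∩ {A,G} = {A} (intersection, +0)
BL@4: {A} ∩ {A} = {A} (intersection, +0)
BLS@4: {A} ∪ {T} = {A,T} (union, +1)
GR@4: {A} ∪ {G} = {A,G} (union, +1)
BGLRS@4: {A,T} ∩ {A,G} = {A} (intersection, +0)
BL@5: {C} ∪ {G} = {C,G} (union, +1)
BLS@5: {C,G} ∩ {G} = {G} (intersection, +0)
GR@5: {A} ∪ {T} = {A,T} (union, +1)
BGLRS@5: {G} ∪ {A,T} = {A,G,T} (union, +1)
per-site changes: [3, 2, 2, 2, 2, 3]; total = 14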